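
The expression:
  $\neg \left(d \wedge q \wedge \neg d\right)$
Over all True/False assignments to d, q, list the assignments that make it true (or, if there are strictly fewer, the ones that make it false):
is always true.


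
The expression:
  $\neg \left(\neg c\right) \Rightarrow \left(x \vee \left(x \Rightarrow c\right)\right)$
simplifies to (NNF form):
$\text{True}$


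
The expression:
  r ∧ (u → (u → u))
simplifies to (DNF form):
r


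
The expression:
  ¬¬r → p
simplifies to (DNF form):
p ∨ ¬r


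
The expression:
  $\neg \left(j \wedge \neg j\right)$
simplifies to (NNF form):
$\text{True}$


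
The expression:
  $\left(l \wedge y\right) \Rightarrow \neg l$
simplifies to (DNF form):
$\neg l \vee \neg y$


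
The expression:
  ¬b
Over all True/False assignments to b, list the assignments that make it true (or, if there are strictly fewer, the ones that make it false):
is true only for:
  b=False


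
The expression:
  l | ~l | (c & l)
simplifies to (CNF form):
True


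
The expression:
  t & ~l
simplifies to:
t & ~l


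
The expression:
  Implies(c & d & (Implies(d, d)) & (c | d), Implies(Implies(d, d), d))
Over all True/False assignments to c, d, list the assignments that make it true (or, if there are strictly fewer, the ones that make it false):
is always true.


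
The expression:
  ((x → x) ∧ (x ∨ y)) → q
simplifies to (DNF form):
q ∨ (¬x ∧ ¬y)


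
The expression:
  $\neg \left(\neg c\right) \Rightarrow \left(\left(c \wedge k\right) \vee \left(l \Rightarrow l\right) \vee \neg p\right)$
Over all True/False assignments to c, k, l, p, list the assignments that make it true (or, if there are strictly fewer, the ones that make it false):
is always true.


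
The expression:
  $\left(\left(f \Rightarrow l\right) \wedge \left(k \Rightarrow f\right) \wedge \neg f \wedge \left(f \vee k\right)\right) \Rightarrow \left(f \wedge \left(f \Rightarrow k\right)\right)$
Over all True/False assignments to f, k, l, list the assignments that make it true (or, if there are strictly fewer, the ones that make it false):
is always true.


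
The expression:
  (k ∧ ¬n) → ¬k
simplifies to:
n ∨ ¬k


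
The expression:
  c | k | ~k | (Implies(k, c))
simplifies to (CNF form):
True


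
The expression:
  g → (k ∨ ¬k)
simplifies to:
True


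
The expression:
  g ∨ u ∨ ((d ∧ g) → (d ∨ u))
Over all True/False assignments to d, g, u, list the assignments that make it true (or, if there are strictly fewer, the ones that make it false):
is always true.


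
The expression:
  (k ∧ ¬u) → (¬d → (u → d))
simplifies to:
True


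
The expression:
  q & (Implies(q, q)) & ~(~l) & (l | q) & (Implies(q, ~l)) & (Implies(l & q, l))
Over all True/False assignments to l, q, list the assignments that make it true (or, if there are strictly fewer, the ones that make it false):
is never true.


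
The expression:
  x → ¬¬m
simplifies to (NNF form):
m ∨ ¬x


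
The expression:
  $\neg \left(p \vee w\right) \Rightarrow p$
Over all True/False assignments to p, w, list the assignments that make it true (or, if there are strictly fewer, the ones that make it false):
is false only for:
  p=False, w=False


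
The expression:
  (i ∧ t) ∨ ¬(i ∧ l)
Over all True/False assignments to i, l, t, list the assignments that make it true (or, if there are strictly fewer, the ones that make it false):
is false only for:
  i=True, l=True, t=False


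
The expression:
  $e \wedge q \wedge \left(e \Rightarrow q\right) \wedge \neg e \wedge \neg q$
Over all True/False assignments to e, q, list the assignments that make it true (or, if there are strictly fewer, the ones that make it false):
is never true.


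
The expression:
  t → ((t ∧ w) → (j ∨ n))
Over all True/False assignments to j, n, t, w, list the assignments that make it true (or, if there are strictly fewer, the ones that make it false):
is false only for:
  j=False, n=False, t=True, w=True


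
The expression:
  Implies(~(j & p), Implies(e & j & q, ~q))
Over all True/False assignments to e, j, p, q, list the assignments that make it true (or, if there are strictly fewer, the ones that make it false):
is false only for:
  e=True, j=True, p=False, q=True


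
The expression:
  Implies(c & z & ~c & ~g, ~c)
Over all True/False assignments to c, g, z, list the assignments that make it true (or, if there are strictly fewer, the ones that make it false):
is always true.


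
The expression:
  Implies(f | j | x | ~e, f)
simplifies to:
f | (e & ~j & ~x)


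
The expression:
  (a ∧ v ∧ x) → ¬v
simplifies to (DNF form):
¬a ∨ ¬v ∨ ¬x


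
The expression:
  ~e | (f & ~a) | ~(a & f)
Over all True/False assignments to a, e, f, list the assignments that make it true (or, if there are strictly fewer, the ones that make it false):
is false only for:
  a=True, e=True, f=True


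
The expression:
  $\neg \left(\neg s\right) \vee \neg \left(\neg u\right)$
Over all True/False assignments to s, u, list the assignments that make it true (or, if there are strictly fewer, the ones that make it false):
is false only for:
  s=False, u=False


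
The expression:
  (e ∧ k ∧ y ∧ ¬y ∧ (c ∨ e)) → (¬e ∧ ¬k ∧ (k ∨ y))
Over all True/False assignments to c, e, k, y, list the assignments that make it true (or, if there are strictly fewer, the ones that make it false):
is always true.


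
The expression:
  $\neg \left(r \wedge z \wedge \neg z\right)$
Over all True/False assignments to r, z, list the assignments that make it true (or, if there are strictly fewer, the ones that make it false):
is always true.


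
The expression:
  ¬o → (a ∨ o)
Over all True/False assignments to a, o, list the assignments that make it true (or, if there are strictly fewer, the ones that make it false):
is false only for:
  a=False, o=False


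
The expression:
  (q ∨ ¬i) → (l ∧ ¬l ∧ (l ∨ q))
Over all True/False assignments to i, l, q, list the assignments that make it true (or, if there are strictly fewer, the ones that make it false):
is true only for:
  i=True, l=False, q=False;
  i=True, l=True, q=False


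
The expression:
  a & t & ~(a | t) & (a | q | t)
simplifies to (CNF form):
False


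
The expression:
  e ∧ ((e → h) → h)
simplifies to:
e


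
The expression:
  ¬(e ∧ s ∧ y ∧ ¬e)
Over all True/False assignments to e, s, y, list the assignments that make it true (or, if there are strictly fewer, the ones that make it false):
is always true.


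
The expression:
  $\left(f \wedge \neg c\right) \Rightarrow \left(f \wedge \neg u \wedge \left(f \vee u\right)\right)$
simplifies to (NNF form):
$c \vee \neg f \vee \neg u$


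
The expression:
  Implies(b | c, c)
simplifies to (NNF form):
c | ~b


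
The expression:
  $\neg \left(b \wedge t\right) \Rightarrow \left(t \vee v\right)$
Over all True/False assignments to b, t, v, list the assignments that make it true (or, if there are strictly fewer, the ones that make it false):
is false only for:
  b=False, t=False, v=False;
  b=True, t=False, v=False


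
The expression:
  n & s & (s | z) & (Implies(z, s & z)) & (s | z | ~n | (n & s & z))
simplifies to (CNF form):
n & s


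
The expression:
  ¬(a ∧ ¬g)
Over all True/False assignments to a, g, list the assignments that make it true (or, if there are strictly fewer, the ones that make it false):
is false only for:
  a=True, g=False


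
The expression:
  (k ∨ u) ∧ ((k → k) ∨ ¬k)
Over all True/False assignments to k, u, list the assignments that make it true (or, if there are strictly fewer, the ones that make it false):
is false only for:
  k=False, u=False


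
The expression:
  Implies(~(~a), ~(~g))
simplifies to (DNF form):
g | ~a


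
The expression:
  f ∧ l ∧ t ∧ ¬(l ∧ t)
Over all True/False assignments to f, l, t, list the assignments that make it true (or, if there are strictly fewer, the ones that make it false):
is never true.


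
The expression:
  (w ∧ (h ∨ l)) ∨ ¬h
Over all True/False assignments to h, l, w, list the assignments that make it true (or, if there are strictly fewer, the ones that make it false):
is false only for:
  h=True, l=False, w=False;
  h=True, l=True, w=False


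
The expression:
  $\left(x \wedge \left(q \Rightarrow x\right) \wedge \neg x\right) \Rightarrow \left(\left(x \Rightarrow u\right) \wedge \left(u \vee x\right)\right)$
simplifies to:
$\text{True}$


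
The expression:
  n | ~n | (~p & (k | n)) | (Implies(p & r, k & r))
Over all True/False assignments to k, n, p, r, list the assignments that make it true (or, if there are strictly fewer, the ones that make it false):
is always true.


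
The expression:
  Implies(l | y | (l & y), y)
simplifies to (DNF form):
y | ~l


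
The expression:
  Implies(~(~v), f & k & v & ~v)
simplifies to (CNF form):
~v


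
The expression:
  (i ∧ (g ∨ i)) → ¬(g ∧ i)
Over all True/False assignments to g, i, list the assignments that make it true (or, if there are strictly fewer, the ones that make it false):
is false only for:
  g=True, i=True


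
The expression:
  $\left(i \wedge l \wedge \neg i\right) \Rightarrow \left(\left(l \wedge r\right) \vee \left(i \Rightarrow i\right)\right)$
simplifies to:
$\text{True}$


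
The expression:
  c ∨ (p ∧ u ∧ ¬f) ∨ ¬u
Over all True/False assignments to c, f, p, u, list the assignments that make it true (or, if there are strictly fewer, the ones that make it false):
is false only for:
  c=False, f=False, p=False, u=True;
  c=False, f=True, p=False, u=True;
  c=False, f=True, p=True, u=True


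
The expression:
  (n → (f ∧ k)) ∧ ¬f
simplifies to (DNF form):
¬f ∧ ¬n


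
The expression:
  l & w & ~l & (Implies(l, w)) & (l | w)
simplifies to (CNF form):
False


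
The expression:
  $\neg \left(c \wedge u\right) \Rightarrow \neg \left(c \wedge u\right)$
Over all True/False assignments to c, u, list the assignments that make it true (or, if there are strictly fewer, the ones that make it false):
is always true.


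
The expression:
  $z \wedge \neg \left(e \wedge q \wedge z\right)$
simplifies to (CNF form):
$z \wedge \left(\neg e \vee \neg q\right)$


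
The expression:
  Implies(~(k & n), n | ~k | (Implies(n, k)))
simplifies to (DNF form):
True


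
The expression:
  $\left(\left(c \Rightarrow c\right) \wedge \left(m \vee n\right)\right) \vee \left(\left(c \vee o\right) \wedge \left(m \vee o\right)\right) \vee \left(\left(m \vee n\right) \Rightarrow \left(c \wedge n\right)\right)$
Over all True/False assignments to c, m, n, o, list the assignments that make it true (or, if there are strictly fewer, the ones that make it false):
is always true.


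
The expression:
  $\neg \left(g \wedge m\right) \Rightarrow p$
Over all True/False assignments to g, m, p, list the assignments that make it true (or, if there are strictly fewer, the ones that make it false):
is false only for:
  g=False, m=False, p=False;
  g=False, m=True, p=False;
  g=True, m=False, p=False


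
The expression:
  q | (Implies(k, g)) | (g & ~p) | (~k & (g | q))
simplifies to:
g | q | ~k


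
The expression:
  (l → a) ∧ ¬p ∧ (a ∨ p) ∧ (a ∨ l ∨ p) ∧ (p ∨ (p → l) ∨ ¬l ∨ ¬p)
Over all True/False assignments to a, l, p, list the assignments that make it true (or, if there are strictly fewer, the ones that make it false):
is true only for:
  a=True, l=False, p=False;
  a=True, l=True, p=False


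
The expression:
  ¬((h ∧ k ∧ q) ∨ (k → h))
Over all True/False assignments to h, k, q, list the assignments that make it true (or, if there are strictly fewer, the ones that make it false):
is true only for:
  h=False, k=True, q=False;
  h=False, k=True, q=True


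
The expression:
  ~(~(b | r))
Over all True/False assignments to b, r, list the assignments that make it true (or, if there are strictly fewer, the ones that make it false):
is false only for:
  b=False, r=False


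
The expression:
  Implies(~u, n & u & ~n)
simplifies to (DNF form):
u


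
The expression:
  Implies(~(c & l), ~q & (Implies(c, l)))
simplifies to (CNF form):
(c | ~q) & (l | ~c)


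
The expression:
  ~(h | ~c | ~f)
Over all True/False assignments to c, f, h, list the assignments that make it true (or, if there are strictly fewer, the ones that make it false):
is true only for:
  c=True, f=True, h=False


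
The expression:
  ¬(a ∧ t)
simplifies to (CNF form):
¬a ∨ ¬t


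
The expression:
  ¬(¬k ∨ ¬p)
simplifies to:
k ∧ p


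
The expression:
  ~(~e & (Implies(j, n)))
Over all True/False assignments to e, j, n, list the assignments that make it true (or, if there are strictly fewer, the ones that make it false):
is false only for:
  e=False, j=False, n=False;
  e=False, j=False, n=True;
  e=False, j=True, n=True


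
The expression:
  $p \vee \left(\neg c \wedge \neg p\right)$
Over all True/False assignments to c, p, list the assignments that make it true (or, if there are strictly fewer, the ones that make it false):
is false only for:
  c=True, p=False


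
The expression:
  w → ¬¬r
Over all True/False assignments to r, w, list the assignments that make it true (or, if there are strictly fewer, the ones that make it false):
is false only for:
  r=False, w=True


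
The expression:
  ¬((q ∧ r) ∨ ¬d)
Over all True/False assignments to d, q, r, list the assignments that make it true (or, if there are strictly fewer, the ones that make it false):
is true only for:
  d=True, q=False, r=False;
  d=True, q=False, r=True;
  d=True, q=True, r=False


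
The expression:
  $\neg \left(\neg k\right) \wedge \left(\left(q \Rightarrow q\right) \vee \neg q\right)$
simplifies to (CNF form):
$k$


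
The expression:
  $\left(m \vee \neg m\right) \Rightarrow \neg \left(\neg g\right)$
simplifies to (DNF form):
$g$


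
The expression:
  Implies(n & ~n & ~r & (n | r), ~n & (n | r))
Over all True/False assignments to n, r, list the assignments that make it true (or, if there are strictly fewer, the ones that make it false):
is always true.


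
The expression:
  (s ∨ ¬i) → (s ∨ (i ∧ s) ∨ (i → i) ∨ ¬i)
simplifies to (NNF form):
True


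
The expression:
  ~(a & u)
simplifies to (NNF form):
~a | ~u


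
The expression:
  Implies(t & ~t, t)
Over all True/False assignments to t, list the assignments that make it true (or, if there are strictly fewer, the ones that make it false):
is always true.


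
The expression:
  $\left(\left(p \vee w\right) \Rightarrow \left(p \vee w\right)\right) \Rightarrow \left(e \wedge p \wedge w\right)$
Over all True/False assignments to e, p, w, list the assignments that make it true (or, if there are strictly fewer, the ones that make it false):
is true only for:
  e=True, p=True, w=True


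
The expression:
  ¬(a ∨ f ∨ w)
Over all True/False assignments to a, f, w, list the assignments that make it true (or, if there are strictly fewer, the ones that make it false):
is true only for:
  a=False, f=False, w=False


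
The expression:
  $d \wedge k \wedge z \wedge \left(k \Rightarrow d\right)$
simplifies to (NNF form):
$d \wedge k \wedge z$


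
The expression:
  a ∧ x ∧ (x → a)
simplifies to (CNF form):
a ∧ x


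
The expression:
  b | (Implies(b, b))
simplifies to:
True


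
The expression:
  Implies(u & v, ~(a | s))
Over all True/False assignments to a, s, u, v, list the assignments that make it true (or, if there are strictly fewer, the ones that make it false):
is false only for:
  a=False, s=True, u=True, v=True;
  a=True, s=False, u=True, v=True;
  a=True, s=True, u=True, v=True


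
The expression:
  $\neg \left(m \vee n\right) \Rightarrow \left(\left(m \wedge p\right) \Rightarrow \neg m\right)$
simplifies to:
$\text{True}$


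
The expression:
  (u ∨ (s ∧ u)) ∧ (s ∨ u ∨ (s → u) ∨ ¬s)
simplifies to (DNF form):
u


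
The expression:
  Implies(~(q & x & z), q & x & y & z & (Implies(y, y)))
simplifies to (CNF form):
q & x & z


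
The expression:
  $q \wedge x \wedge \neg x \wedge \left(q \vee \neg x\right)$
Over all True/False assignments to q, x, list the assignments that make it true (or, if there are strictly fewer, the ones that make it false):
is never true.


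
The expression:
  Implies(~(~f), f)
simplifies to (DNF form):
True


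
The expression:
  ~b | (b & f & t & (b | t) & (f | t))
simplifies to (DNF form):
~b | (f & t)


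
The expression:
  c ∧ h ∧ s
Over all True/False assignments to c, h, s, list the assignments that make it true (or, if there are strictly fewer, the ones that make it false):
is true only for:
  c=True, h=True, s=True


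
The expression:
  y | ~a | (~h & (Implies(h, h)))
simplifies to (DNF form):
y | ~a | ~h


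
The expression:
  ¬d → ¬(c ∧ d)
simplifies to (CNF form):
True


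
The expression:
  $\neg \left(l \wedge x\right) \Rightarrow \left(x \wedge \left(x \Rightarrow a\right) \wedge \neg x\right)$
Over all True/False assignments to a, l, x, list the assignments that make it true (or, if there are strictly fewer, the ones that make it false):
is true only for:
  a=False, l=True, x=True;
  a=True, l=True, x=True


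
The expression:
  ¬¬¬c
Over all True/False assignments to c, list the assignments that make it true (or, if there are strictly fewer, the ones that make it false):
is true only for:
  c=False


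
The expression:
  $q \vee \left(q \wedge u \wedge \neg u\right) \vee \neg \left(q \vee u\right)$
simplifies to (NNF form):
$q \vee \neg u$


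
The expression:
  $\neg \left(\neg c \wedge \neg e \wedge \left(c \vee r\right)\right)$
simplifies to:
$c \vee e \vee \neg r$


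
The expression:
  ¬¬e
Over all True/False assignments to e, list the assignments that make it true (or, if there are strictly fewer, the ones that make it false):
is true only for:
  e=True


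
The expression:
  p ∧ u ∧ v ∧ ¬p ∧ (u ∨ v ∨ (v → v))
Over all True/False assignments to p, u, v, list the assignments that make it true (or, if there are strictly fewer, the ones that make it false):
is never true.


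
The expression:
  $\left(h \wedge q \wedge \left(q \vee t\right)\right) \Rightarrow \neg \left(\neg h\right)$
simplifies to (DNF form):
$\text{True}$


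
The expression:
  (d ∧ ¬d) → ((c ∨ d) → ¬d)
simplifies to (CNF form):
True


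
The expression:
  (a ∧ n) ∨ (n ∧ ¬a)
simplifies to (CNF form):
n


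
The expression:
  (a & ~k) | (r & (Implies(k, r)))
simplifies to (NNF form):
r | (a & ~k)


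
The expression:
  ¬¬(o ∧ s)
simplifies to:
o ∧ s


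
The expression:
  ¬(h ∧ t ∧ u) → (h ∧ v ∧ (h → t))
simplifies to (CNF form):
h ∧ t ∧ (u ∨ v)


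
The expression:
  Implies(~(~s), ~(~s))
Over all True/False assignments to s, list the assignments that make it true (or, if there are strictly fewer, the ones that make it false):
is always true.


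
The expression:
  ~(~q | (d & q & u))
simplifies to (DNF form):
(q & ~d) | (q & ~u)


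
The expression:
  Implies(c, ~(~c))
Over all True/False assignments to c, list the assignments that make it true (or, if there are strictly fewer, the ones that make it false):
is always true.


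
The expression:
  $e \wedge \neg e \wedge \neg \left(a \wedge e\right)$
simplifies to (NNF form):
$\text{False}$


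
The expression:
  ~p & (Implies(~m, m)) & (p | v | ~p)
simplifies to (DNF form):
m & ~p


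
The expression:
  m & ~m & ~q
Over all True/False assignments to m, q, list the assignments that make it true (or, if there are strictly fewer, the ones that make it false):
is never true.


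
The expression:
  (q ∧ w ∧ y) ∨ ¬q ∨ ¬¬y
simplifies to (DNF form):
y ∨ ¬q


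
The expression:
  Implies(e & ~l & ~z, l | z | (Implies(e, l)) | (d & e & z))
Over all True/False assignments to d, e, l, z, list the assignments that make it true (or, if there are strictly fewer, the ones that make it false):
is false only for:
  d=False, e=True, l=False, z=False;
  d=True, e=True, l=False, z=False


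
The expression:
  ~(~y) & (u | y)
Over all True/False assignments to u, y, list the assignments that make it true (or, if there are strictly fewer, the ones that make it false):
is true only for:
  u=False, y=True;
  u=True, y=True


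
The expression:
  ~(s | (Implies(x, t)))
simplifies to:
x & ~s & ~t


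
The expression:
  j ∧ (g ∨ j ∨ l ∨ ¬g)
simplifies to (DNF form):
j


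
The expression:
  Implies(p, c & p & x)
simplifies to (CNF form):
(c | ~p) & (x | ~p)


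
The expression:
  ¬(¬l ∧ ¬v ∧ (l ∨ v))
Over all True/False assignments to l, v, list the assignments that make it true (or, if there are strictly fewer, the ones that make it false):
is always true.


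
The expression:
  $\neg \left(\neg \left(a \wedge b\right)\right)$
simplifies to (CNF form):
$a \wedge b$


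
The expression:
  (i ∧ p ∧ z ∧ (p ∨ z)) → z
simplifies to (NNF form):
True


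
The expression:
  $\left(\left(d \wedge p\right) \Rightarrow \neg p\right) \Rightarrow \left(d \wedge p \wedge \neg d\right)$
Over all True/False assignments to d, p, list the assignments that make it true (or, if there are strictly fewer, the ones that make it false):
is true only for:
  d=True, p=True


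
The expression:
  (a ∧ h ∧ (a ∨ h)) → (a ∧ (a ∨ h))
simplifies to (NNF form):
True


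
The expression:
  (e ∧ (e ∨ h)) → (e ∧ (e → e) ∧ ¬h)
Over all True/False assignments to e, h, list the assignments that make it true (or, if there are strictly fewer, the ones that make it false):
is false only for:
  e=True, h=True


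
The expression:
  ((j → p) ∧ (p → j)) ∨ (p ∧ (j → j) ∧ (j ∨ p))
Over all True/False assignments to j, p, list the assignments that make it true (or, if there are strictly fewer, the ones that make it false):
is false only for:
  j=True, p=False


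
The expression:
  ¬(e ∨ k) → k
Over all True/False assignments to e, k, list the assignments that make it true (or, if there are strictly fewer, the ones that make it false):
is false only for:
  e=False, k=False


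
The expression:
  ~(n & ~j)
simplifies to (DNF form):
j | ~n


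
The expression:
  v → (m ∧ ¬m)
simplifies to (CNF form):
¬v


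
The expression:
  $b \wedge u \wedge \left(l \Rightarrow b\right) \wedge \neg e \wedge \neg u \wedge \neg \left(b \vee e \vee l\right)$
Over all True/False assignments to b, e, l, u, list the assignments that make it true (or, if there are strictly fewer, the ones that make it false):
is never true.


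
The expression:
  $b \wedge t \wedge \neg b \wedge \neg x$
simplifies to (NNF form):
$\text{False}$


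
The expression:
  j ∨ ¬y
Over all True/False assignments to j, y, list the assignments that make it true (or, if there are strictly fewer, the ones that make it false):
is false only for:
  j=False, y=True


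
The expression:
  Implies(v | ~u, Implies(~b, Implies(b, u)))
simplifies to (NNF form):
True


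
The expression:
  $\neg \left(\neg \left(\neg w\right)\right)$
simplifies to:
$\neg w$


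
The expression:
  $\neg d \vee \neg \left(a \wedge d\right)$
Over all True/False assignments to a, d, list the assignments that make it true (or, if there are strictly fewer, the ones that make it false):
is false only for:
  a=True, d=True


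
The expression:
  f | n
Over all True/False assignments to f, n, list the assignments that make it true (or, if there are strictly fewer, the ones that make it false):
is false only for:
  f=False, n=False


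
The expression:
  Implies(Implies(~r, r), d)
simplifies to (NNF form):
d | ~r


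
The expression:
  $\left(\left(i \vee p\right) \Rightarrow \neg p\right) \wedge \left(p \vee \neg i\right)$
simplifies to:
$\neg i \wedge \neg p$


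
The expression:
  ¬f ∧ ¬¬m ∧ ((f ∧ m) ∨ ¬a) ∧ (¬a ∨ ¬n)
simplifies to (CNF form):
m ∧ ¬a ∧ ¬f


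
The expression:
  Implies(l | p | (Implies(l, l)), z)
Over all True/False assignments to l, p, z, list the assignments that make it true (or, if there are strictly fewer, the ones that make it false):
is true only for:
  l=False, p=False, z=True;
  l=False, p=True, z=True;
  l=True, p=False, z=True;
  l=True, p=True, z=True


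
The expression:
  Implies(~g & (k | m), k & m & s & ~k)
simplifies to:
g | (~k & ~m)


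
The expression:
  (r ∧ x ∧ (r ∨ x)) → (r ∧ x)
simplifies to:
True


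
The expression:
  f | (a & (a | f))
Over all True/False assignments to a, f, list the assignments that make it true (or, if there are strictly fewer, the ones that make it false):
is false only for:
  a=False, f=False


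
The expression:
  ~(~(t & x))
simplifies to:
t & x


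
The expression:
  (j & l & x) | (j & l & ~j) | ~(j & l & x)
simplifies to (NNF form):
True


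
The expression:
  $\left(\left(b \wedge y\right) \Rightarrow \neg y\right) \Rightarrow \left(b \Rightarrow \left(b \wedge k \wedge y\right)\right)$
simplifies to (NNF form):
$y \vee \neg b$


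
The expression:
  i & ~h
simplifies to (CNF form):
i & ~h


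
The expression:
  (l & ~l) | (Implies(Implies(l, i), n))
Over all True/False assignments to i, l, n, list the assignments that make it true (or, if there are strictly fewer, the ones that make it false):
is false only for:
  i=False, l=False, n=False;
  i=True, l=False, n=False;
  i=True, l=True, n=False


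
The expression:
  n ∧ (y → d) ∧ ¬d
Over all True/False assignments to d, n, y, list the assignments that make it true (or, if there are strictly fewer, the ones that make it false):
is true only for:
  d=False, n=True, y=False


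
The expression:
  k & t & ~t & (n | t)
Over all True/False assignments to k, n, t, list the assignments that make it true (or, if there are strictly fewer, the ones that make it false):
is never true.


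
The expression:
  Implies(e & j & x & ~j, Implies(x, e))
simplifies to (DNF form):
True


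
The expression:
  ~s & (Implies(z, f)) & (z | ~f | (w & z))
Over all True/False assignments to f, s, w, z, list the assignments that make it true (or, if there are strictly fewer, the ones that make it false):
is true only for:
  f=False, s=False, w=False, z=False;
  f=False, s=False, w=True, z=False;
  f=True, s=False, w=False, z=True;
  f=True, s=False, w=True, z=True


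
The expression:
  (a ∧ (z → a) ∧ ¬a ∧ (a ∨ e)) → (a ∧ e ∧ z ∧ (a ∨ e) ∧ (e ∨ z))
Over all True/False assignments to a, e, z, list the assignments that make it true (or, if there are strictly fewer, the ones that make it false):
is always true.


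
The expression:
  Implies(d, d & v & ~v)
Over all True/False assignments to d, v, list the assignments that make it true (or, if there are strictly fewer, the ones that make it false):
is true only for:
  d=False, v=False;
  d=False, v=True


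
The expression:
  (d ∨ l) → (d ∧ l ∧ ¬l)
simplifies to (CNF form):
¬d ∧ ¬l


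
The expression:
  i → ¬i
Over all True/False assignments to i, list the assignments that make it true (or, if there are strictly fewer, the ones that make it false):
is true only for:
  i=False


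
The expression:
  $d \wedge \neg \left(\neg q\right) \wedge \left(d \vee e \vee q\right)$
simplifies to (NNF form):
$d \wedge q$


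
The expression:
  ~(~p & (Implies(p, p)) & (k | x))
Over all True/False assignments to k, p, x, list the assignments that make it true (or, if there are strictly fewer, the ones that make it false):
is false only for:
  k=False, p=False, x=True;
  k=True, p=False, x=False;
  k=True, p=False, x=True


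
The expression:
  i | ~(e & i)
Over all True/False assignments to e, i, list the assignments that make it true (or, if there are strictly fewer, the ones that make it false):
is always true.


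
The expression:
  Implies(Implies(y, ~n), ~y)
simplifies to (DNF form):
n | ~y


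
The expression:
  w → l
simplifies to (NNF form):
l ∨ ¬w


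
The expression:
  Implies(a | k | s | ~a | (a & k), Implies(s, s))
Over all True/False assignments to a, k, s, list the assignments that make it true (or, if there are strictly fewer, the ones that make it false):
is always true.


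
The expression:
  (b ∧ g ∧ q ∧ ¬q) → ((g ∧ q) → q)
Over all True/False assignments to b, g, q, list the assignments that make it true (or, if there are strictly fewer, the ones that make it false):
is always true.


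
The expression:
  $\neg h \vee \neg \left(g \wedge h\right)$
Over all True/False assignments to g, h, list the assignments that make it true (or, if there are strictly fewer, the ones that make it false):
is false only for:
  g=True, h=True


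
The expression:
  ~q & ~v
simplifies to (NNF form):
~q & ~v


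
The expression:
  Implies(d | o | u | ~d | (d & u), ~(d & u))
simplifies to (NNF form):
~d | ~u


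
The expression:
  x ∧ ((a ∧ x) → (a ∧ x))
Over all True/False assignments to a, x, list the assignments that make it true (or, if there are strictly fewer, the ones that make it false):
is true only for:
  a=False, x=True;
  a=True, x=True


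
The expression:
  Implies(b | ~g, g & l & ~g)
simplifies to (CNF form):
g & ~b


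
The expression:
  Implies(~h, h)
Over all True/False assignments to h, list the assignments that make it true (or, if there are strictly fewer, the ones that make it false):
is true only for:
  h=True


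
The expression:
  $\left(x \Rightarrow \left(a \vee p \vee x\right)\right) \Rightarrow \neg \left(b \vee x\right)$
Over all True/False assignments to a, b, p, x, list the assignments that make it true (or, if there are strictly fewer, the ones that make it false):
is true only for:
  a=False, b=False, p=False, x=False;
  a=False, b=False, p=True, x=False;
  a=True, b=False, p=False, x=False;
  a=True, b=False, p=True, x=False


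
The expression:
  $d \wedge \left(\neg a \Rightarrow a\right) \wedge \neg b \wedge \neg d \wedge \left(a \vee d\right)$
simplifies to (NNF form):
$\text{False}$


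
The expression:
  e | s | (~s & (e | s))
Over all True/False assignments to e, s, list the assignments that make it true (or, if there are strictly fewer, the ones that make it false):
is false only for:
  e=False, s=False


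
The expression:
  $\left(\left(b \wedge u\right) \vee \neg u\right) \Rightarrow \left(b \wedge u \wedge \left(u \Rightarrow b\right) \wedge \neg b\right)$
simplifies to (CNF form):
$u \wedge \neg b$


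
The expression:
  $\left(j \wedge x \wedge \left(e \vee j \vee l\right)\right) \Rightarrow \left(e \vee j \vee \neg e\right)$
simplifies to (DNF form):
$\text{True}$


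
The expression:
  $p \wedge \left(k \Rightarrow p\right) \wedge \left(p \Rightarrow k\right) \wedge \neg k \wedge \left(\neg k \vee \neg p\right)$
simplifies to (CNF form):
$\text{False}$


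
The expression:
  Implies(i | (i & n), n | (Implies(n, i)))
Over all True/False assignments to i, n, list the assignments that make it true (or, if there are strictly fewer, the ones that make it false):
is always true.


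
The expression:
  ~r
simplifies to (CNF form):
~r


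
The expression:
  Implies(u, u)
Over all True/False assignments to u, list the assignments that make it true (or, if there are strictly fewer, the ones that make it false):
is always true.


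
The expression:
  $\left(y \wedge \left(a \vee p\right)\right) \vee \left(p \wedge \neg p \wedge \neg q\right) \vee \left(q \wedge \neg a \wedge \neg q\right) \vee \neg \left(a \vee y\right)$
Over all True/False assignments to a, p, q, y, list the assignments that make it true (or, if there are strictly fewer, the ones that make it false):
is false only for:
  a=False, p=False, q=False, y=True;
  a=False, p=False, q=True, y=True;
  a=True, p=False, q=False, y=False;
  a=True, p=False, q=True, y=False;
  a=True, p=True, q=False, y=False;
  a=True, p=True, q=True, y=False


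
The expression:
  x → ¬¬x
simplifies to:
True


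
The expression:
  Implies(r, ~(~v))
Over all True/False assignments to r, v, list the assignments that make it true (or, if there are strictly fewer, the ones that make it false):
is false only for:
  r=True, v=False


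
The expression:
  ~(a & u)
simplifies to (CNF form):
~a | ~u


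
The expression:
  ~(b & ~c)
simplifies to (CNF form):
c | ~b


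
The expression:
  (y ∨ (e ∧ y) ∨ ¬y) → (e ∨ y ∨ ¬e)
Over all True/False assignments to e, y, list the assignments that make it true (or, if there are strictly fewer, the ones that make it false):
is always true.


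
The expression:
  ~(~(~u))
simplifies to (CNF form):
~u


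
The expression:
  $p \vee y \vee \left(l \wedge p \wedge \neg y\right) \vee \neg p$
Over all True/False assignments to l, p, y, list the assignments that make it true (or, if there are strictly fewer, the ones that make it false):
is always true.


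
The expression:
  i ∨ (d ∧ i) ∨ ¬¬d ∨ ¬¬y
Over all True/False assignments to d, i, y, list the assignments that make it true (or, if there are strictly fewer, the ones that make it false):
is false only for:
  d=False, i=False, y=False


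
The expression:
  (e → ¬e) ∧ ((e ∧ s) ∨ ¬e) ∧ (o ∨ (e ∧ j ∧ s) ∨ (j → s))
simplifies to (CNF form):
¬e ∧ (o ∨ s ∨ ¬j)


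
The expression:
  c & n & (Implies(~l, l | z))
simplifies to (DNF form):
(c & l & n) | (c & n & z)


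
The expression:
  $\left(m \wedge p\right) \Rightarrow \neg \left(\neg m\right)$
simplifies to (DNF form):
$\text{True}$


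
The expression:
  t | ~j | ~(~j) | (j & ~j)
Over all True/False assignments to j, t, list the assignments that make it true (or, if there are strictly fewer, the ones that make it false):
is always true.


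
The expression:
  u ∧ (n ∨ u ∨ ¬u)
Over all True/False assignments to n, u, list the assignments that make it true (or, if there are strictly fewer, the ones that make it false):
is true only for:
  n=False, u=True;
  n=True, u=True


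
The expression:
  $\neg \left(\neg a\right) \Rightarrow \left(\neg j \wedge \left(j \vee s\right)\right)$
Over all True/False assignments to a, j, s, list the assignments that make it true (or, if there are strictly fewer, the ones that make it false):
is false only for:
  a=True, j=False, s=False;
  a=True, j=True, s=False;
  a=True, j=True, s=True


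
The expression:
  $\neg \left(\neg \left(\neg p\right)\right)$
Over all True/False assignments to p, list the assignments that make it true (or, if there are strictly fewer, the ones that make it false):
is true only for:
  p=False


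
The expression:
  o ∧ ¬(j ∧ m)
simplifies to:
o ∧ (¬j ∨ ¬m)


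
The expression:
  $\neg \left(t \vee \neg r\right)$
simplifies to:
$r \wedge \neg t$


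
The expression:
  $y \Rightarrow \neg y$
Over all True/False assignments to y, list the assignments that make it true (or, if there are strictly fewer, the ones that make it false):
is true only for:
  y=False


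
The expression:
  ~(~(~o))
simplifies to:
~o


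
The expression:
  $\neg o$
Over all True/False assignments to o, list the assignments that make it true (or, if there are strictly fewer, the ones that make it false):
is true only for:
  o=False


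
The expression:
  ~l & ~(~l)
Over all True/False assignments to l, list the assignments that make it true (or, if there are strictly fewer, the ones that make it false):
is never true.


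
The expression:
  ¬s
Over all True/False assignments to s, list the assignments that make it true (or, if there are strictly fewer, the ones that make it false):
is true only for:
  s=False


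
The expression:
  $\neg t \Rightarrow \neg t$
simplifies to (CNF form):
$\text{True}$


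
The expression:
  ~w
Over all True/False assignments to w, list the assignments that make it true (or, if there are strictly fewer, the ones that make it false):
is true only for:
  w=False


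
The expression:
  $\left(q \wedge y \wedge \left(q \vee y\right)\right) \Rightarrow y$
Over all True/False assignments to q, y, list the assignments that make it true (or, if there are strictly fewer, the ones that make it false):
is always true.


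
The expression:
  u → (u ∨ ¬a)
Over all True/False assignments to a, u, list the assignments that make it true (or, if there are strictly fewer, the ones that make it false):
is always true.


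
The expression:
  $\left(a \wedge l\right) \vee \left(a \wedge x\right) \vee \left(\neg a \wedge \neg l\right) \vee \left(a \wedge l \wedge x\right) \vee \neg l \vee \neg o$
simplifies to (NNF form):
$a \vee \neg l \vee \neg o$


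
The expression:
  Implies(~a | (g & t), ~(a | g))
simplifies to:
~g | (a & ~t)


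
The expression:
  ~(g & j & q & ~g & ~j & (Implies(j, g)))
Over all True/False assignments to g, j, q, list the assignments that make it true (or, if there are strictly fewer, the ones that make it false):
is always true.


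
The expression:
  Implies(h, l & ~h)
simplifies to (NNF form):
~h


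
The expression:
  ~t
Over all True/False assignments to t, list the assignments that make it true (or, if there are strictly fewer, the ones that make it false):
is true only for:
  t=False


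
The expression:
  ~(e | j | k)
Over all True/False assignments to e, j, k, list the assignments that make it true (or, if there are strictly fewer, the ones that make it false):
is true only for:
  e=False, j=False, k=False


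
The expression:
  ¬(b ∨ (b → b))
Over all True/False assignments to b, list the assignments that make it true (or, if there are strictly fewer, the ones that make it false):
is never true.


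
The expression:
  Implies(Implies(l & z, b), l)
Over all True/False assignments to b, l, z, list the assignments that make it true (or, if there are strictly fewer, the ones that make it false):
is true only for:
  b=False, l=True, z=False;
  b=False, l=True, z=True;
  b=True, l=True, z=False;
  b=True, l=True, z=True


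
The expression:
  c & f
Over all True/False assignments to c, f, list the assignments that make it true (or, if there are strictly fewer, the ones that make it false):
is true only for:
  c=True, f=True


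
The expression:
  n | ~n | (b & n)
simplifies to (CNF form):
True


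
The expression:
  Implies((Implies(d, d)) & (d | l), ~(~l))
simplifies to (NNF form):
l | ~d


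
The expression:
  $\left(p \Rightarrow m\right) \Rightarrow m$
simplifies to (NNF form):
$m \vee p$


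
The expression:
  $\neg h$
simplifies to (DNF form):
$\neg h$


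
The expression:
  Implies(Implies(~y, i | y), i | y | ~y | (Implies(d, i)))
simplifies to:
True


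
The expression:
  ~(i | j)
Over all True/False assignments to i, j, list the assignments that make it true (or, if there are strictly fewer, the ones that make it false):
is true only for:
  i=False, j=False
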